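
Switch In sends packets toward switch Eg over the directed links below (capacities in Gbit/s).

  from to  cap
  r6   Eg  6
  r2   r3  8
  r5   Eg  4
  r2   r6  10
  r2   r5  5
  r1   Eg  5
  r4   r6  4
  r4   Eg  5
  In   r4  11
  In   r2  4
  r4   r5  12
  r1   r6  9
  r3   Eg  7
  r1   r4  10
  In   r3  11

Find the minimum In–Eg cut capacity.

Augment In→r3→Eg: bottleneck 7, flow now 7.
Augment In→r4→Eg: bottleneck 5, flow now 12.
Augment In→r2→r5→Eg: bottleneck 4, flow now 16.
Augment In→r4→r6→Eg: bottleneck 4, flow now 20.
Augment In→r4→r5→r2→r6→Eg: bottleneck 2, flow now 22. (uses reverse residual edge)
No augmenting path remains; maximum flow = 22.
By max-flow min-cut, the minimum cut capacity equals the max flow.
In the residual graph, reachable from In: {In, r3}.
Min-cut edges: In→r2 (4), In→r4 (11), r3→Eg (7); capacity 4 + 11 + 7 = 22.

22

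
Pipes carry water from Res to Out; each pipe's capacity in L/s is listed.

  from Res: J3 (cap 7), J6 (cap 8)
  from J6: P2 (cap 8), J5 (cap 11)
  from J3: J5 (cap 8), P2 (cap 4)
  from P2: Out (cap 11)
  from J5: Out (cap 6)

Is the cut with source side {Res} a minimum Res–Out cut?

Yes — it is a minimum cut (capacity 15).

Given cut capacity: 8 + 7 = 15.
Augment Res→J6→P2→Out: bottleneck 8, flow now 8.
Augment Res→J3→P2→Out: bottleneck 3, flow now 11.
Augment Res→J3→J5→Out: bottleneck 4, flow now 15.
No augmenting path remains; maximum flow = 15.
Cut capacity 15 equals the max flow, so it is a minimum cut.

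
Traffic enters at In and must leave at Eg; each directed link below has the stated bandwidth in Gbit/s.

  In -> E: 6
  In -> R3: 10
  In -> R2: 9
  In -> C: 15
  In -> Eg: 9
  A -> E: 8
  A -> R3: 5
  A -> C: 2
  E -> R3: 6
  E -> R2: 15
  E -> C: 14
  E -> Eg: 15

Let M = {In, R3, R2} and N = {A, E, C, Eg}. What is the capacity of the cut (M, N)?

30

Edges leaving {In, R3, R2}: In→E (6), In→C (15), In→Eg (9).
Cut capacity = 6 + 15 + 9 = 30.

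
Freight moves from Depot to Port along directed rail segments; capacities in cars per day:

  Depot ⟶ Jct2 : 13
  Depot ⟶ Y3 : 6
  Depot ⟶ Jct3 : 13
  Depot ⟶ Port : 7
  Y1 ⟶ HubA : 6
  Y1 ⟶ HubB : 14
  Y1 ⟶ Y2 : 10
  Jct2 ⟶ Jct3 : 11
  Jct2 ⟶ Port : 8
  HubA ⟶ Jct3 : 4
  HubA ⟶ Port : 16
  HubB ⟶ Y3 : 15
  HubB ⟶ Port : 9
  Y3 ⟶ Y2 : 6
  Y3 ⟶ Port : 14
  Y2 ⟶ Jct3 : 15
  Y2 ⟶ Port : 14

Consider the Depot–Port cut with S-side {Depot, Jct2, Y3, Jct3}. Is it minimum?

No — its capacity is 35, but the minimum cut has capacity 21.

Given cut capacity: 7 + 8 + 6 + 14 = 35.
Augment Depot→Port: bottleneck 7, flow now 7.
Augment Depot→Jct2→Port: bottleneck 8, flow now 15.
Augment Depot→Y3→Port: bottleneck 6, flow now 21.
No augmenting path remains; maximum flow = 21.
In the residual graph, reachable from Depot: {Depot, Jct2, Jct3}.
Min-cut edges: Depot→Y3 (6), Depot→Port (7), Jct2→Port (8); capacity 6 + 7 + 8 = 21.
Cut capacity 35 exceeds the max flow 21, so it is not minimum.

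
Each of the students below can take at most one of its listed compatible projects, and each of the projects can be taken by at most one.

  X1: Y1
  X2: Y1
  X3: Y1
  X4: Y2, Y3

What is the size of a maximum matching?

Unit-capacity flow: source→left, listed edges, right→sink; max matching = max flow.
Augmenting path X1→Y1 (+1); matched 1.
Augmenting path X4→Y2 (+1); matched 2.
No augmenting path remains; maximum matching = 2.
König certificate: {X4, Y1} is a vertex cover of size 2 (every listed pair touches it), so no matching can be larger.

2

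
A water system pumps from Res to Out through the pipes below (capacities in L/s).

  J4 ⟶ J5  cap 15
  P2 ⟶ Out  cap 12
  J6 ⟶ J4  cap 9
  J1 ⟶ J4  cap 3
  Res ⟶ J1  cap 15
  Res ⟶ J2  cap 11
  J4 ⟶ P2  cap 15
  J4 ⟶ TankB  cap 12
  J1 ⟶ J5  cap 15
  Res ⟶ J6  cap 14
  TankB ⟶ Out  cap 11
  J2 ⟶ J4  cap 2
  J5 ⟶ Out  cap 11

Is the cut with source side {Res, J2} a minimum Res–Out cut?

No — its capacity is 31, but the minimum cut has capacity 25.

Given cut capacity: 15 + 14 + 2 = 31.
Augment Res→J1→J5→Out: bottleneck 11, flow now 11.
Augment Res→J1→J4→P2→Out: bottleneck 3, flow now 14.
Augment Res→J2→J4→P2→Out: bottleneck 2, flow now 16.
Augment Res→J6→J4→P2→Out: bottleneck 7, flow now 23.
Augment Res→J6→J4→TankB→Out: bottleneck 2, flow now 25.
No augmenting path remains; maximum flow = 25.
In the residual graph, reachable from Res: {Res, J1, J2, J6, J5}.
Min-cut edges: J1→J4 (3), J2→J4 (2), J6→J4 (9), J5→Out (11); capacity 3 + 2 + 9 + 11 = 25.
Cut capacity 31 exceeds the max flow 25, so it is not minimum.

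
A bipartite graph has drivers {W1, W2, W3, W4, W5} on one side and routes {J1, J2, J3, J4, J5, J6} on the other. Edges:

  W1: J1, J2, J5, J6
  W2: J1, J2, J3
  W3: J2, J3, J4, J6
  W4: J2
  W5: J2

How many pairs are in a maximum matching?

4

Unit-capacity flow: source→left, listed edges, right→sink; max matching = max flow.
Augmenting path W1→J1 (+1); matched 1.
Augmenting path W2→J2 (+1); matched 2.
Augmenting path W3→J3 (+1); matched 3.
Augmenting path W4→J2→W2→J1→W1→J5 (+1); matched 4.
No augmenting path remains; maximum matching = 4.
König certificate: {W1, W2, W3, J2} is a vertex cover of size 4 (every listed pair touches it), so no matching can be larger.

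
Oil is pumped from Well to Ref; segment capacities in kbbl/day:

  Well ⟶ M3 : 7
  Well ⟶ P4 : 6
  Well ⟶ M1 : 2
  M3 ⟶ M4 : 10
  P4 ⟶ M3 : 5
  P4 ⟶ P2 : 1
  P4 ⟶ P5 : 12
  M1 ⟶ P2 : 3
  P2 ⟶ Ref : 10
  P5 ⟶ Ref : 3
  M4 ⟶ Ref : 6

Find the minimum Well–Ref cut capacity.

Augment Well→M3→M4→Ref: bottleneck 6, flow now 6.
Augment Well→P4→P2→Ref: bottleneck 1, flow now 7.
Augment Well→P4→P5→Ref: bottleneck 3, flow now 10.
Augment Well→M1→P2→Ref: bottleneck 2, flow now 12.
No augmenting path remains; maximum flow = 12.
By max-flow min-cut, the minimum cut capacity equals the max flow.
In the residual graph, reachable from Well: {Well, M3, P4, P5, M4}.
Min-cut edges: Well→M1 (2), P4→P2 (1), P5→Ref (3), M4→Ref (6); capacity 2 + 1 + 3 + 6 = 12.

12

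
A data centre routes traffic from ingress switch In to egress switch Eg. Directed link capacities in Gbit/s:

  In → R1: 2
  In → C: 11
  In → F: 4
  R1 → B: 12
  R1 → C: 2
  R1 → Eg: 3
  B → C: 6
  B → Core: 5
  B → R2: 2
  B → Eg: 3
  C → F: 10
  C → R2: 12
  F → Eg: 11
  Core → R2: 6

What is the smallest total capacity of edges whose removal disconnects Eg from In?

13

Augment In→R1→Eg: bottleneck 2, flow now 2.
Augment In→F→Eg: bottleneck 4, flow now 6.
Augment In→C→F→Eg: bottleneck 7, flow now 13.
No augmenting path remains; maximum flow = 13.
By max-flow min-cut, the minimum cut capacity equals the max flow.
In the residual graph, reachable from In: {In, C, F, R2}.
Min-cut edges: In→R1 (2), F→Eg (11); capacity 2 + 11 = 13.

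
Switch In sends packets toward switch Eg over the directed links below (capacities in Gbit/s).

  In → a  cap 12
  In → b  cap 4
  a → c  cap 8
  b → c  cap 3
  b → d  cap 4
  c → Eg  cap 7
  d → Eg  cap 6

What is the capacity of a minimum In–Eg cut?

Augment In→a→c→Eg: bottleneck 7, flow now 7.
Augment In→b→d→Eg: bottleneck 4, flow now 11.
No augmenting path remains; maximum flow = 11.
By max-flow min-cut, the minimum cut capacity equals the max flow.
In the residual graph, reachable from In: {In, a, c}.
Min-cut edges: In→b (4), c→Eg (7); capacity 4 + 7 = 11.

11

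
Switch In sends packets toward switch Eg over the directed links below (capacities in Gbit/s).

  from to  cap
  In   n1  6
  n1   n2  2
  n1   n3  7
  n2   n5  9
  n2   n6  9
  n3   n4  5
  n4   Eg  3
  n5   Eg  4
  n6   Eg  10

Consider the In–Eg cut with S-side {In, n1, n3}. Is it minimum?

No — its capacity is 7, but the minimum cut has capacity 5.

Given cut capacity: 2 + 5 = 7.
Augment In→n1→n2→n5→Eg: bottleneck 2, flow now 2.
Augment In→n1→n3→n4→Eg: bottleneck 3, flow now 5.
No augmenting path remains; maximum flow = 5.
In the residual graph, reachable from In: {In, n1, n3, n4}.
Min-cut edges: n1→n2 (2), n4→Eg (3); capacity 2 + 3 = 5.
Cut capacity 7 exceeds the max flow 5, so it is not minimum.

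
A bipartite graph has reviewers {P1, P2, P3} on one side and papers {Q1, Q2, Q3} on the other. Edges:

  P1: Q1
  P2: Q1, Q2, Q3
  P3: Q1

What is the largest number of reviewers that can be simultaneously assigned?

Unit-capacity flow: source→left, listed edges, right→sink; max matching = max flow.
Augmenting path P1→Q1 (+1); matched 1.
Augmenting path P2→Q2 (+1); matched 2.
No augmenting path remains; maximum matching = 2.
König certificate: {P2, Q1} is a vertex cover of size 2 (every listed pair touches it), so no matching can be larger.

2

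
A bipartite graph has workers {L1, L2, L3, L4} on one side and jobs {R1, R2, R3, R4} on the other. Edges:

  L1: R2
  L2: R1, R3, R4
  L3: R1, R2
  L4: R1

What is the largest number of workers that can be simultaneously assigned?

3

Unit-capacity flow: source→left, listed edges, right→sink; max matching = max flow.
Augmenting path L1→R2 (+1); matched 1.
Augmenting path L2→R1 (+1); matched 2.
Augmenting path L3→R1→L2→R3 (+1); matched 3.
No augmenting path remains; maximum matching = 3.
König certificate: {L2, R1, R2} is a vertex cover of size 3 (every listed pair touches it), so no matching can be larger.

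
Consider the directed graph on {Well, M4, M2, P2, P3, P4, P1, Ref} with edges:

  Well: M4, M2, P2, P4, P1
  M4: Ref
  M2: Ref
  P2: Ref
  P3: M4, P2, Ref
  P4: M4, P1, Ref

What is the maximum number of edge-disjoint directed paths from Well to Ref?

Assign every edge capacity 1; by Menger, the answer equals the max flow.
Path Well→M4→Ref (+1); total 1.
Path Well→M2→Ref (+1); total 2.
Path Well→P2→Ref (+1); total 3.
Path Well→P4→Ref (+1); total 4.
No residual Well→Ref path; max flow = 4.
Certifying cut of size 4: {Well→M2, Well→M4, Well→P2, Well→P4}.

4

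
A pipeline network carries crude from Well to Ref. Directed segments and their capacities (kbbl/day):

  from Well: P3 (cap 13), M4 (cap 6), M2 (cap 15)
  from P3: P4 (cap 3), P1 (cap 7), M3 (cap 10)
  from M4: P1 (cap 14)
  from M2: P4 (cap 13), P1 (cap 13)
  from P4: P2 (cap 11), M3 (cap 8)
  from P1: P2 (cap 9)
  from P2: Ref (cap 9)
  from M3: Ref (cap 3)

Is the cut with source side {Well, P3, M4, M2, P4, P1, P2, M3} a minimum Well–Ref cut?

Given cut capacity: 9 + 3 = 12.
Augment Well→P3→M3→Ref: bottleneck 3, flow now 3.
Augment Well→P3→P4→P2→Ref: bottleneck 3, flow now 6.
Augment Well→P3→P1→P2→Ref: bottleneck 6, flow now 12.
No augmenting path remains; maximum flow = 12.
Cut capacity 12 equals the max flow, so it is a minimum cut.

Yes — it is a minimum cut (capacity 12).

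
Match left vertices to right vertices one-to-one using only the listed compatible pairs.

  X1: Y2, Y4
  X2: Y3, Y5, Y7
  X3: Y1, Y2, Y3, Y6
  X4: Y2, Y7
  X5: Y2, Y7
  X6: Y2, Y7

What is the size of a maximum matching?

Unit-capacity flow: source→left, listed edges, right→sink; max matching = max flow.
Augmenting path X1→Y2 (+1); matched 1.
Augmenting path X2→Y3 (+1); matched 2.
Augmenting path X3→Y1 (+1); matched 3.
Augmenting path X4→Y7 (+1); matched 4.
Augmenting path X5→Y2→X1→Y4 (+1); matched 5.
No augmenting path remains; maximum matching = 5.
König certificate: {X1, X2, X3, Y2, Y7} is a vertex cover of size 5 (every listed pair touches it), so no matching can be larger.

5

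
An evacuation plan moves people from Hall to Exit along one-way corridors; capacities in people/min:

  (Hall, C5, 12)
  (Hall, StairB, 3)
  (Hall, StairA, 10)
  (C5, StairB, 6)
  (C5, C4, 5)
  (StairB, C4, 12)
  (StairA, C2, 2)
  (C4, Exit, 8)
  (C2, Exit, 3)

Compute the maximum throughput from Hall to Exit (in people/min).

Augment Hall→C5→C4→Exit: bottleneck 5, flow now 5.
Augment Hall→StairB→C4→Exit: bottleneck 3, flow now 8.
Augment Hall→StairA→C2→Exit: bottleneck 2, flow now 10.
No augmenting path remains; maximum flow = 10.
In the residual graph, reachable from Hall: {Hall, C5, StairB, StairA, C4}.
Min-cut edges: StairA→C2 (2), C4→Exit (8); capacity 2 + 8 = 10.
This cut is saturated, so no flow can exceed 10.

10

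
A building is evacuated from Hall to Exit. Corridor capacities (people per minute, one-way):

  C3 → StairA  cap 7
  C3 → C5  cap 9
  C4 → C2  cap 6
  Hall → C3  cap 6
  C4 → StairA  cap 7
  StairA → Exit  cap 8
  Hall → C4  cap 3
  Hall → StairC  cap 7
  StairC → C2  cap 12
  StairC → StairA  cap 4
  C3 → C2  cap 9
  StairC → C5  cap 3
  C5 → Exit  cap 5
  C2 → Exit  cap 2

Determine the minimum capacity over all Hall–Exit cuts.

15

Augment Hall→C4→C2→Exit: bottleneck 2, flow now 2.
Augment Hall→C4→StairA→Exit: bottleneck 1, flow now 3.
Augment Hall→C3→C5→Exit: bottleneck 5, flow now 8.
Augment Hall→C3→StairA→Exit: bottleneck 1, flow now 9.
Augment Hall→StairC→StairA→Exit: bottleneck 4, flow now 13.
Augment Hall→StairC→C2→C4→StairA→Exit: bottleneck 2, flow now 15. (uses reverse residual edge)
No augmenting path remains; maximum flow = 15.
By max-flow min-cut, the minimum cut capacity equals the max flow.
In the residual graph, reachable from Hall: {Hall, C4, C3, StairC, C2, C5, StairA}.
Min-cut edges: C2→Exit (2), C5→Exit (5), StairA→Exit (8); capacity 2 + 5 + 8 = 15.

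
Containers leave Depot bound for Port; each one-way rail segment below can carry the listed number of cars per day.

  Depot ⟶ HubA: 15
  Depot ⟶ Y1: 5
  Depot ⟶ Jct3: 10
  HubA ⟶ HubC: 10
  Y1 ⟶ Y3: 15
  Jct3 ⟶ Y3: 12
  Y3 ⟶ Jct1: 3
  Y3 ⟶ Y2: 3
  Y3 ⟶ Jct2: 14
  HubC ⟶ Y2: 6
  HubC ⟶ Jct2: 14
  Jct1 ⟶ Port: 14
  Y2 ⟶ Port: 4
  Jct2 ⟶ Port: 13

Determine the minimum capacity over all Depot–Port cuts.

Augment Depot→HubA→HubC→Y2→Port: bottleneck 4, flow now 4.
Augment Depot→HubA→HubC→Jct2→Port: bottleneck 6, flow now 10.
Augment Depot→Y1→Y3→Jct1→Port: bottleneck 3, flow now 13.
Augment Depot→Y1→Y3→Jct2→Port: bottleneck 2, flow now 15.
Augment Depot→Jct3→Y3→Jct2→Port: bottleneck 5, flow now 20.
No augmenting path remains; maximum flow = 20.
By max-flow min-cut, the minimum cut capacity equals the max flow.
In the residual graph, reachable from Depot: {Depot, HubA, Y1, Jct3, Y3, HubC, Y2, Jct2}.
Min-cut edges: Y3→Jct1 (3), Y2→Port (4), Jct2→Port (13); capacity 3 + 4 + 13 = 20.

20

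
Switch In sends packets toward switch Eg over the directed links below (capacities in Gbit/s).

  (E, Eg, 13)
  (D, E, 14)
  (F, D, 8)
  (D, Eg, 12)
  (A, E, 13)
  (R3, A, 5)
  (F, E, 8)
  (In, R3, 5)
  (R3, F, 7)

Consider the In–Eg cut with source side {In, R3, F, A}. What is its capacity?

Edges leaving {In, R3, F, A}: F→D (8), F→E (8), A→E (13).
Cut capacity = 8 + 8 + 13 = 29.

29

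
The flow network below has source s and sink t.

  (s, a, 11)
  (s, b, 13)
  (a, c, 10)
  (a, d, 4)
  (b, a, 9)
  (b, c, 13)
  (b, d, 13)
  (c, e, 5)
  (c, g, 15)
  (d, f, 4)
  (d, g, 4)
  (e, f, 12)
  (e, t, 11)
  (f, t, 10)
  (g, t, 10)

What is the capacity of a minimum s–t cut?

Augment s→a→c→e→t: bottleneck 5, flow now 5.
Augment s→a→c→g→t: bottleneck 5, flow now 10.
Augment s→a→d→f→t: bottleneck 1, flow now 11.
Augment s→b→c→g→t: bottleneck 5, flow now 16.
Augment s→b→d→f→t: bottleneck 3, flow now 19.
No augmenting path remains; maximum flow = 19.
By max-flow min-cut, the minimum cut capacity equals the max flow.
In the residual graph, reachable from s: {s, a, b, c, d, g}.
Min-cut edges: c→e (5), d→f (4), g→t (10); capacity 5 + 4 + 10 = 19.

19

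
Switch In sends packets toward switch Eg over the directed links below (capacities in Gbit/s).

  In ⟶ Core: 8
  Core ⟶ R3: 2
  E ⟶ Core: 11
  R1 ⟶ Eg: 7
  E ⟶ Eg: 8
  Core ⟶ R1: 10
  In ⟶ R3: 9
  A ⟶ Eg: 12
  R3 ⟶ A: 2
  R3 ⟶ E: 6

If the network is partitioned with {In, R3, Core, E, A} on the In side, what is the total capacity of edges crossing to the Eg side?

Edges leaving {In, R3, Core, E, A}: Core→R1 (10), E→Eg (8), A→Eg (12).
Cut capacity = 10 + 8 + 12 = 30.

30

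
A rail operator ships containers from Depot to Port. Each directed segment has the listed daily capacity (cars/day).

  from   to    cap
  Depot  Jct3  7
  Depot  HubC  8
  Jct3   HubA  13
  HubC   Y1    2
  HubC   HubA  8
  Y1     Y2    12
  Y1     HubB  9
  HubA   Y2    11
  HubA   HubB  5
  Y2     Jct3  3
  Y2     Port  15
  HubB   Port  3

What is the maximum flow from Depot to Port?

15

Augment Depot→Jct3→HubA→Y2→Port: bottleneck 7, flow now 7.
Augment Depot→HubC→Y1→Y2→Port: bottleneck 2, flow now 9.
Augment Depot→HubC→HubA→Y2→Port: bottleneck 4, flow now 13.
Augment Depot→HubC→HubA→HubB→Port: bottleneck 2, flow now 15.
No augmenting path remains; maximum flow = 15.
In the residual graph, reachable from Depot: {Depot}.
Min-cut edges: Depot→Jct3 (7), Depot→HubC (8); capacity 7 + 8 = 15.
This cut is saturated, so no flow can exceed 15.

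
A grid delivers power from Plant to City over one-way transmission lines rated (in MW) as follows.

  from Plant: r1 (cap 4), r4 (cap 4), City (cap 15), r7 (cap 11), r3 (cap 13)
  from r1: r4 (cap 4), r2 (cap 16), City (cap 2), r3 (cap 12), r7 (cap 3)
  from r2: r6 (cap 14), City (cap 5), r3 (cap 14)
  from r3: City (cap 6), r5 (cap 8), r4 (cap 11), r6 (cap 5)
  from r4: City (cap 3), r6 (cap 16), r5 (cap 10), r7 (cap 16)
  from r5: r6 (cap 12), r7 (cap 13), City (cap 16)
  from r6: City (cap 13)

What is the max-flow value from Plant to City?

36

Augment Plant→City: bottleneck 15, flow now 15.
Augment Plant→r1→City: bottleneck 2, flow now 17.
Augment Plant→r3→City: bottleneck 6, flow now 23.
Augment Plant→r4→City: bottleneck 3, flow now 26.
Augment Plant→r1→r2→City: bottleneck 2, flow now 28.
Augment Plant→r3→r5→City: bottleneck 7, flow now 35.
Augment Plant→r4→r5→City: bottleneck 1, flow now 36.
No augmenting path remains; maximum flow = 36.
In the residual graph, reachable from Plant: {Plant, r7}.
Min-cut edges: Plant→r1 (4), Plant→r3 (13), Plant→r4 (4), Plant→City (15); capacity 4 + 13 + 4 + 15 = 36.
This cut is saturated, so no flow can exceed 36.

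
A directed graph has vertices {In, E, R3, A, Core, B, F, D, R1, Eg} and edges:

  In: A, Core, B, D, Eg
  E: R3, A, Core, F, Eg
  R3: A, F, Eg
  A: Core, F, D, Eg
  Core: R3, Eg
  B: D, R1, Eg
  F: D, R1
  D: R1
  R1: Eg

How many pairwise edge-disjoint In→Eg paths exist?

Assign every edge capacity 1; by Menger, the answer equals the max flow.
Path In→Eg (+1); total 1.
Path In→A→Eg (+1); total 2.
Path In→Core→Eg (+1); total 3.
Path In→B→Eg (+1); total 4.
Path In→D→R1→Eg (+1); total 5.
No residual In→Eg path; max flow = 5.
Certifying cut of size 5: {In→A, In→B, In→Core, In→D, In→Eg}.

5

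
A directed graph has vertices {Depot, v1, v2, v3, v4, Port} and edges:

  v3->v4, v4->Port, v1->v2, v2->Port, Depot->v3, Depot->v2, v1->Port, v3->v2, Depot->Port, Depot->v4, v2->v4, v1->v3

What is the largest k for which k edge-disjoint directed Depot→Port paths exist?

Assign every edge capacity 1; by Menger, the answer equals the max flow.
Path Depot→Port (+1); total 1.
Path Depot→v2→Port (+1); total 2.
Path Depot→v4→Port (+1); total 3.
No residual Depot→Port path; max flow = 3.
Certifying cut of size 3: {Depot→Port, v2→Port, v4→Port}.

3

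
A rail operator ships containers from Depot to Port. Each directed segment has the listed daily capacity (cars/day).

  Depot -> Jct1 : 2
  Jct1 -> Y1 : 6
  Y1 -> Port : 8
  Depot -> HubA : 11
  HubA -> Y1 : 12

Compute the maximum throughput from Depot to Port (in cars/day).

Augment Depot→Jct1→Y1→Port: bottleneck 2, flow now 2.
Augment Depot→HubA→Y1→Port: bottleneck 6, flow now 8.
No augmenting path remains; maximum flow = 8.
In the residual graph, reachable from Depot: {Depot, Jct1, HubA, Y1}.
Min-cut edges: Y1→Port (8); capacity 8 = 8.
This cut is saturated, so no flow can exceed 8.

8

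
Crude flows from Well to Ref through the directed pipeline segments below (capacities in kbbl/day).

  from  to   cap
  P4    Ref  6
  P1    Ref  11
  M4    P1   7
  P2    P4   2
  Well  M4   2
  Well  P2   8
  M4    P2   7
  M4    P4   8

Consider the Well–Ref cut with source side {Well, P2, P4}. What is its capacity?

Edges leaving {Well, P2, P4}: Well→M4 (2), P4→Ref (6).
Cut capacity = 2 + 6 = 8.

8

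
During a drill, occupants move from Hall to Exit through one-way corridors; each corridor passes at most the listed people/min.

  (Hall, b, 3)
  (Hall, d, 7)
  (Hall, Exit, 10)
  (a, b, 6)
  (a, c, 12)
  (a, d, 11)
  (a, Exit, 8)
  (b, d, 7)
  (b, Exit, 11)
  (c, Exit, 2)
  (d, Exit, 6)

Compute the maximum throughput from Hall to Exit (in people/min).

19

Augment Hall→Exit: bottleneck 10, flow now 10.
Augment Hall→b→Exit: bottleneck 3, flow now 13.
Augment Hall→d→Exit: bottleneck 6, flow now 19.
No augmenting path remains; maximum flow = 19.
In the residual graph, reachable from Hall: {Hall, d}.
Min-cut edges: Hall→b (3), Hall→Exit (10), d→Exit (6); capacity 3 + 10 + 6 = 19.
This cut is saturated, so no flow can exceed 19.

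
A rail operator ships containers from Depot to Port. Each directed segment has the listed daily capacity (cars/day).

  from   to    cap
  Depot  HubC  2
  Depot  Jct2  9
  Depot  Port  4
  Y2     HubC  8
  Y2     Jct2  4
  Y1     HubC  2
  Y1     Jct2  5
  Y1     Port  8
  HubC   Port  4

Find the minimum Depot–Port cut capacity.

Augment Depot→Port: bottleneck 4, flow now 4.
Augment Depot→HubC→Port: bottleneck 2, flow now 6.
No augmenting path remains; maximum flow = 6.
By max-flow min-cut, the minimum cut capacity equals the max flow.
In the residual graph, reachable from Depot: {Depot, Jct2}.
Min-cut edges: Depot→HubC (2), Depot→Port (4); capacity 2 + 4 = 6.

6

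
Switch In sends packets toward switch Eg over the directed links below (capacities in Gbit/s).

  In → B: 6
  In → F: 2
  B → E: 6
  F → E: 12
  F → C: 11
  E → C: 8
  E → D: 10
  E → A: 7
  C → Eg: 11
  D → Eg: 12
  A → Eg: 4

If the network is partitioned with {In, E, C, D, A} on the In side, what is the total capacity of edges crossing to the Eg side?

35

Edges leaving {In, E, C, D, A}: In→B (6), In→F (2), C→Eg (11), D→Eg (12), A→Eg (4).
Cut capacity = 6 + 2 + 11 + 12 + 4 = 35.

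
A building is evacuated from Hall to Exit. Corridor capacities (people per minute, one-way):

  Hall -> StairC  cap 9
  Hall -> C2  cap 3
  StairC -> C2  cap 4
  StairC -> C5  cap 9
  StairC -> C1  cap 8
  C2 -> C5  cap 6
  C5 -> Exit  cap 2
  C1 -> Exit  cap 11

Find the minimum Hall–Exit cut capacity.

10

Augment Hall→StairC→C5→Exit: bottleneck 2, flow now 2.
Augment Hall→StairC→C1→Exit: bottleneck 7, flow now 9.
Augment Hall→C2→C5→StairC→C1→Exit: bottleneck 1, flow now 10. (uses reverse residual edge)
No augmenting path remains; maximum flow = 10.
By max-flow min-cut, the minimum cut capacity equals the max flow.
In the residual graph, reachable from Hall: {Hall, StairC, C2, C5}.
Min-cut edges: StairC→C1 (8), C5→Exit (2); capacity 8 + 2 = 10.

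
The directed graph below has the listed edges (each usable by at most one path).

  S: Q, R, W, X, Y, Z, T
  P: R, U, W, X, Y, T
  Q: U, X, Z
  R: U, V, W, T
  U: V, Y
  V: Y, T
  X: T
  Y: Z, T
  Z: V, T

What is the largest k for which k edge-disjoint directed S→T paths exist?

6

Assign every edge capacity 1; by Menger, the answer equals the max flow.
Path S→T (+1); total 1.
Path S→R→T (+1); total 2.
Path S→X→T (+1); total 3.
Path S→Y→T (+1); total 4.
Path S→Z→T (+1); total 5.
Path S→Q→U→V→T (+1); total 6.
No residual S→T path; max flow = 6.
Certifying cut of size 6: {S→Q, S→R, S→T, S→X, S→Y, S→Z}.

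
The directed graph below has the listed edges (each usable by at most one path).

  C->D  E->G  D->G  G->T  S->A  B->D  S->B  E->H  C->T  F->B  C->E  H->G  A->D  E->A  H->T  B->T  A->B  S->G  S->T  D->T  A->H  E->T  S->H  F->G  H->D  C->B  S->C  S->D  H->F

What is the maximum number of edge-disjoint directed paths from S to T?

6

Assign every edge capacity 1; by Menger, the answer equals the max flow.
Path S→T (+1); total 1.
Path S→B→T (+1); total 2.
Path S→C→T (+1); total 3.
Path S→D→T (+1); total 4.
Path S→G→T (+1); total 5.
Path S→H→T (+1); total 6.
No residual S→T path; max flow = 6.
Certifying cut of size 6: {B→T, D→T, G→T, H→T, S→C, S→T}.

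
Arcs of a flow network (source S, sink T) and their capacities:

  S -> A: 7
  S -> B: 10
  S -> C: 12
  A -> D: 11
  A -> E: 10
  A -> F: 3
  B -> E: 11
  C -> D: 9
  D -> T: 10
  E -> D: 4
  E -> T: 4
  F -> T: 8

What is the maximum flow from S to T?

17

Augment S→A→D→T: bottleneck 7, flow now 7.
Augment S→B→E→T: bottleneck 4, flow now 11.
Augment S→C→D→T: bottleneck 3, flow now 14.
Augment S→C→D→A→F→T: bottleneck 3, flow now 17. (uses reverse residual edge)
No augmenting path remains; maximum flow = 17.
In the residual graph, reachable from S: {S, A, B, C, D, E}.
Min-cut edges: A→F (3), D→T (10), E→T (4); capacity 3 + 10 + 4 = 17.
This cut is saturated, so no flow can exceed 17.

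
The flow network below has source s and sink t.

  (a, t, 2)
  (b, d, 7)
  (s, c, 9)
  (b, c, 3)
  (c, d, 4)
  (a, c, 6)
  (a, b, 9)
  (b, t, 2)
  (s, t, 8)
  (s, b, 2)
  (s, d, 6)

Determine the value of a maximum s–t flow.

Augment s→t: bottleneck 8, flow now 8.
Augment s→b→t: bottleneck 2, flow now 10.
No augmenting path remains; maximum flow = 10.
In the residual graph, reachable from s: {s, c, d}.
Min-cut edges: s→b (2), s→t (8); capacity 2 + 8 = 10.
This cut is saturated, so no flow can exceed 10.

10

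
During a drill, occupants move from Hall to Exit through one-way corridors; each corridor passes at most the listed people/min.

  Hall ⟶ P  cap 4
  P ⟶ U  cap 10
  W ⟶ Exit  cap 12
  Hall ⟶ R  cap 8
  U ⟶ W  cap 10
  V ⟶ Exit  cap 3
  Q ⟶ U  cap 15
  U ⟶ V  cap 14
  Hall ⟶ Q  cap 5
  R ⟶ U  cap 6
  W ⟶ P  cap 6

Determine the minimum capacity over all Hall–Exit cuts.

13

Augment Hall→P→U→V→Exit: bottleneck 3, flow now 3.
Augment Hall→P→U→W→Exit: bottleneck 1, flow now 4.
Augment Hall→Q→U→W→Exit: bottleneck 5, flow now 9.
Augment Hall→R→U→W→Exit: bottleneck 4, flow now 13.
No augmenting path remains; maximum flow = 13.
By max-flow min-cut, the minimum cut capacity equals the max flow.
In the residual graph, reachable from Hall: {Hall, P, Q, R, U, V}.
Min-cut edges: U→W (10), V→Exit (3); capacity 10 + 3 = 13.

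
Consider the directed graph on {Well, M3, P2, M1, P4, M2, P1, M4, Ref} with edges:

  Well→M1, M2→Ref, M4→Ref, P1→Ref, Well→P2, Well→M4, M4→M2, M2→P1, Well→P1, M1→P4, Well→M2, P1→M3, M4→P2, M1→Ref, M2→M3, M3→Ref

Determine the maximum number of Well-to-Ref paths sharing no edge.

Assign every edge capacity 1; by Menger, the answer equals the max flow.
Path Well→M1→Ref (+1); total 1.
Path Well→M2→Ref (+1); total 2.
Path Well→P1→Ref (+1); total 3.
Path Well→M4→Ref (+1); total 4.
No residual Well→Ref path; max flow = 4.
Certifying cut of size 4: {Well→M1, Well→M2, Well→M4, Well→P1}.

4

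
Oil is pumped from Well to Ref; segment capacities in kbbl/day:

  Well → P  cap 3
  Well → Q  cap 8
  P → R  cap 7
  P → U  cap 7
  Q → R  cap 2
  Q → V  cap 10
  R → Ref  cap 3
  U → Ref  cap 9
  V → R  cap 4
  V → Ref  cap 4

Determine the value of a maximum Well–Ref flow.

10

Augment Well→P→R→Ref: bottleneck 3, flow now 3.
Augment Well→Q→V→Ref: bottleneck 4, flow now 7.
Augment Well→Q→R→P→U→Ref: bottleneck 2, flow now 9. (uses reverse residual edge)
Augment Well→Q→V→R→P→U→Ref: bottleneck 1, flow now 10. (uses reverse residual edge)
No augmenting path remains; maximum flow = 10.
In the residual graph, reachable from Well: {Well, Q, R, V}.
Min-cut edges: Well→P (3), R→Ref (3), V→Ref (4); capacity 3 + 3 + 4 = 10.
This cut is saturated, so no flow can exceed 10.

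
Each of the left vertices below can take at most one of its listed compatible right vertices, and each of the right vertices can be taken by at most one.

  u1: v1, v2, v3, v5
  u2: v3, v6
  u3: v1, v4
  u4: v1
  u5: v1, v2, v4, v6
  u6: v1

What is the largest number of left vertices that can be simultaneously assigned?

Unit-capacity flow: source→left, listed edges, right→sink; max matching = max flow.
Augmenting path u1→v1 (+1); matched 1.
Augmenting path u2→v3 (+1); matched 2.
Augmenting path u3→v4 (+1); matched 3.
Augmenting path u5→v2 (+1); matched 4.
Augmenting path u4→v1→u1→v5 (+1); matched 5.
No augmenting path remains; maximum matching = 5.
König certificate: {u1, u2, u3, u5, v1} is a vertex cover of size 5 (every listed pair touches it), so no matching can be larger.

5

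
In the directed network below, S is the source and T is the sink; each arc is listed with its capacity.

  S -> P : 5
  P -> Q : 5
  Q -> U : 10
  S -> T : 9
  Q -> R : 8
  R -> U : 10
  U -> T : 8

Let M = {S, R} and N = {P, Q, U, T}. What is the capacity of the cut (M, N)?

24

Edges leaving {S, R}: S→P (5), S→T (9), R→U (10).
Cut capacity = 5 + 9 + 10 = 24.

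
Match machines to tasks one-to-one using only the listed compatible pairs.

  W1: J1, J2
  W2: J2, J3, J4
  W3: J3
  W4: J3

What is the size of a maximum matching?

Unit-capacity flow: source→left, listed edges, right→sink; max matching = max flow.
Augmenting path W1→J1 (+1); matched 1.
Augmenting path W2→J2 (+1); matched 2.
Augmenting path W3→J3 (+1); matched 3.
No augmenting path remains; maximum matching = 3.
König certificate: {W1, W2, J3} is a vertex cover of size 3 (every listed pair touches it), so no matching can be larger.

3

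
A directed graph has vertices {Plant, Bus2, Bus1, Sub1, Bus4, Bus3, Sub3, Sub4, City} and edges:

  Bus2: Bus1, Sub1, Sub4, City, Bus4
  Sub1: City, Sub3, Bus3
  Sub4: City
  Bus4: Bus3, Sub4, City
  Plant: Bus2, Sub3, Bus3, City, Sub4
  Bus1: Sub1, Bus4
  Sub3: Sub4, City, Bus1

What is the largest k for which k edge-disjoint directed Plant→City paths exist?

4

Assign every edge capacity 1; by Menger, the answer equals the max flow.
Path Plant→City (+1); total 1.
Path Plant→Bus2→City (+1); total 2.
Path Plant→Sub3→City (+1); total 3.
Path Plant→Sub4→City (+1); total 4.
No residual Plant→City path; max flow = 4.
Certifying cut of size 4: {Plant→Bus2, Plant→City, Plant→Sub3, Plant→Sub4}.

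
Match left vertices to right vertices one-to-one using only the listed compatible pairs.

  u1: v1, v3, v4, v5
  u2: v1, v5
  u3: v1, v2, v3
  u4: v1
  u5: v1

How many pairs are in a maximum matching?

Unit-capacity flow: source→left, listed edges, right→sink; max matching = max flow.
Augmenting path u1→v1 (+1); matched 1.
Augmenting path u2→v5 (+1); matched 2.
Augmenting path u3→v2 (+1); matched 3.
Augmenting path u4→v1→u1→v3 (+1); matched 4.
No augmenting path remains; maximum matching = 4.
König certificate: {u1, u2, u3, v1} is a vertex cover of size 4 (every listed pair touches it), so no matching can be larger.

4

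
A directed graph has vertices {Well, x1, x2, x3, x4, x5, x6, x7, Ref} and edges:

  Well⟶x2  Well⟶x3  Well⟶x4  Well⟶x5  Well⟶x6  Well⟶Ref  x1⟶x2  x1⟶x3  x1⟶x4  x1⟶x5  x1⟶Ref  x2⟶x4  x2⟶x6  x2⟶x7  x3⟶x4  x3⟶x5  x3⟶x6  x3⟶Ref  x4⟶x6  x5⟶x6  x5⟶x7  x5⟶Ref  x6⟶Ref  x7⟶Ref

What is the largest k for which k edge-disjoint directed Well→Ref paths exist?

5

Assign every edge capacity 1; by Menger, the answer equals the max flow.
Path Well→Ref (+1); total 1.
Path Well→x3→Ref (+1); total 2.
Path Well→x5→Ref (+1); total 3.
Path Well→x6→Ref (+1); total 4.
Path Well→x2→x7→Ref (+1); total 5.
No residual Well→Ref path; max flow = 5.
Certifying cut of size 5: {Well→Ref, Well→x2, Well→x3, Well→x5, x6→Ref}.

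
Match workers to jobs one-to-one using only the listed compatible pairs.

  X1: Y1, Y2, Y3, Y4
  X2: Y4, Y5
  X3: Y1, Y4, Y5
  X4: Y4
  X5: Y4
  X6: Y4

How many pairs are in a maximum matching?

4

Unit-capacity flow: source→left, listed edges, right→sink; max matching = max flow.
Augmenting path X1→Y1 (+1); matched 1.
Augmenting path X2→Y4 (+1); matched 2.
Augmenting path X3→Y5 (+1); matched 3.
Augmenting path X4→Y4→X2→Y5→X3→Y1→X1→Y2 (+1); matched 4.
No augmenting path remains; maximum matching = 4.
König certificate: {X1, X2, X3, Y4} is a vertex cover of size 4 (every listed pair touches it), so no matching can be larger.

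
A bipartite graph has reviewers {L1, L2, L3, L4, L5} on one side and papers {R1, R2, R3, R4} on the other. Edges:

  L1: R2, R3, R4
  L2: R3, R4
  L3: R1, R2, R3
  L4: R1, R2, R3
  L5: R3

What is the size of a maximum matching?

Unit-capacity flow: source→left, listed edges, right→sink; max matching = max flow.
Augmenting path L1→R2 (+1); matched 1.
Augmenting path L2→R3 (+1); matched 2.
Augmenting path L3→R1 (+1); matched 3.
Augmenting path L4→R2→L1→R4 (+1); matched 4.
No augmenting path remains; maximum matching = 4.
König certificate: {R1, R2, R3, R4} is a vertex cover of size 4 (every listed pair touches it), so no matching can be larger.

4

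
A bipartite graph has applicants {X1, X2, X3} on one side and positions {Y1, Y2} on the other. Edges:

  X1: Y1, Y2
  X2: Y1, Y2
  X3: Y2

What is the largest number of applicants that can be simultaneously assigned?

2

Unit-capacity flow: source→left, listed edges, right→sink; max matching = max flow.
Augmenting path X1→Y1 (+1); matched 1.
Augmenting path X2→Y2 (+1); matched 2.
No augmenting path remains; maximum matching = 2.
König certificate: {Y1, Y2} is a vertex cover of size 2 (every listed pair touches it), so no matching can be larger.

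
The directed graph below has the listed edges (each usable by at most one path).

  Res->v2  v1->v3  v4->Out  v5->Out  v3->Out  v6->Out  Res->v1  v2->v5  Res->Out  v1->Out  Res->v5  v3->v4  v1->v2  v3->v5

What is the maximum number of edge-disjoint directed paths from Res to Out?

Assign every edge capacity 1; by Menger, the answer equals the max flow.
Path Res→Out (+1); total 1.
Path Res→v1→Out (+1); total 2.
Path Res→v5→Out (+1); total 3.
No residual Res→Out path; max flow = 3.
Certifying cut of size 3: {Res→Out, Res→v1, v5→Out}.

3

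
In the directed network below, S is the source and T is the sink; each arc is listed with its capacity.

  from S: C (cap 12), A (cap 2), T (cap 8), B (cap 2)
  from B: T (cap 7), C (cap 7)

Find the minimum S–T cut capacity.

Augment S→T: bottleneck 8, flow now 8.
Augment S→B→T: bottleneck 2, flow now 10.
No augmenting path remains; maximum flow = 10.
By max-flow min-cut, the minimum cut capacity equals the max flow.
In the residual graph, reachable from S: {S, A, C}.
Min-cut edges: S→B (2), S→T (8); capacity 2 + 8 = 10.

10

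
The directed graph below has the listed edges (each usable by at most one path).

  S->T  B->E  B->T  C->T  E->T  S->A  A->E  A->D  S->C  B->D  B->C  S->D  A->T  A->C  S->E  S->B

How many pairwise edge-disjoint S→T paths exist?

5

Assign every edge capacity 1; by Menger, the answer equals the max flow.
Path S→T (+1); total 1.
Path S→A→T (+1); total 2.
Path S→B→T (+1); total 3.
Path S→C→T (+1); total 4.
Path S→E→T (+1); total 5.
No residual S→T path; max flow = 5.
Certifying cut of size 5: {S→A, S→B, S→C, S→E, S→T}.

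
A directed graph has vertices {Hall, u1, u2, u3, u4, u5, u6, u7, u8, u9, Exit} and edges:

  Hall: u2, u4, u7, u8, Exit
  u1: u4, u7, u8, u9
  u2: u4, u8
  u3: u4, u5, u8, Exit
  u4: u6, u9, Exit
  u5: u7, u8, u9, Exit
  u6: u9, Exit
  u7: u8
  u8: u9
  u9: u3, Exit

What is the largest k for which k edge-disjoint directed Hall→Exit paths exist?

Assign every edge capacity 1; by Menger, the answer equals the max flow.
Path Hall→Exit (+1); total 1.
Path Hall→u4→Exit (+1); total 2.
Path Hall→u8→u9→Exit (+1); total 3.
Path Hall→u2→u4→u6→Exit (+1); total 4.
No residual Hall→Exit path; max flow = 4.
Certifying cut of size 4: {Hall→Exit, Hall→u2, Hall→u4, u8→u9}.

4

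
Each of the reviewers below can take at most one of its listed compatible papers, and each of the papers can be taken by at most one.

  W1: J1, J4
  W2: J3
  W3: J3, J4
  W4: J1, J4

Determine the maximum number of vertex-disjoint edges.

Unit-capacity flow: source→left, listed edges, right→sink; max matching = max flow.
Augmenting path W1→J1 (+1); matched 1.
Augmenting path W2→J3 (+1); matched 2.
Augmenting path W3→J4 (+1); matched 3.
No augmenting path remains; maximum matching = 3.
König certificate: {J1, J3, J4} is a vertex cover of size 3 (every listed pair touches it), so no matching can be larger.

3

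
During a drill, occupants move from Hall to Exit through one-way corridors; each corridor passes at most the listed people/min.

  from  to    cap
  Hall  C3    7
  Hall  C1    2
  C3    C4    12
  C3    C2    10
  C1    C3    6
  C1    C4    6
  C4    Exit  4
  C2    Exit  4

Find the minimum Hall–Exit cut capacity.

8

Augment Hall→C3→C4→Exit: bottleneck 4, flow now 4.
Augment Hall→C3→C2→Exit: bottleneck 3, flow now 7.
Augment Hall→C1→C3→C2→Exit: bottleneck 1, flow now 8.
No augmenting path remains; maximum flow = 8.
By max-flow min-cut, the minimum cut capacity equals the max flow.
In the residual graph, reachable from Hall: {Hall, C3, C1, C4, C2}.
Min-cut edges: C4→Exit (4), C2→Exit (4); capacity 4 + 4 = 8.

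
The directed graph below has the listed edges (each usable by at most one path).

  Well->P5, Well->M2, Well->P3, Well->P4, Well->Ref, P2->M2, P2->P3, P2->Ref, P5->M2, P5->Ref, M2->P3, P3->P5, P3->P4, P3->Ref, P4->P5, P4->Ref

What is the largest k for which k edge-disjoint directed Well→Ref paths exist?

Assign every edge capacity 1; by Menger, the answer equals the max flow.
Path Well→Ref (+1); total 1.
Path Well→P5→Ref (+1); total 2.
Path Well→P3→Ref (+1); total 3.
Path Well→P4→Ref (+1); total 4.
No residual Well→Ref path; max flow = 4.
Certifying cut of size 4: {P3→Ref, P4→Ref, P5→Ref, Well→Ref}.

4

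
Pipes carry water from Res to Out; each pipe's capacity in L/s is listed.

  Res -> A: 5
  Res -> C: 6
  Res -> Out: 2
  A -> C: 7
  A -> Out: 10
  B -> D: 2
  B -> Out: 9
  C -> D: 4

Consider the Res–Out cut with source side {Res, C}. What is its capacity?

11

Edges leaving {Res, C}: Res→A (5), Res→Out (2), C→D (4).
Cut capacity = 5 + 2 + 4 = 11.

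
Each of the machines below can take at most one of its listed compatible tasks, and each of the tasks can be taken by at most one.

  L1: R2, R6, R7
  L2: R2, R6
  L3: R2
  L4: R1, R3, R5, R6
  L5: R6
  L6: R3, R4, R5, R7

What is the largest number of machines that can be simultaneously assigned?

Unit-capacity flow: source→left, listed edges, right→sink; max matching = max flow.
Augmenting path L1→R2 (+1); matched 1.
Augmenting path L2→R6 (+1); matched 2.
Augmenting path L4→R1 (+1); matched 3.
Augmenting path L6→R3 (+1); matched 4.
Augmenting path L3→R2→L1→R7 (+1); matched 5.
No augmenting path remains; maximum matching = 5.
König certificate: {L1, L4, L6, R2, R6} is a vertex cover of size 5 (every listed pair touches it), so no matching can be larger.

5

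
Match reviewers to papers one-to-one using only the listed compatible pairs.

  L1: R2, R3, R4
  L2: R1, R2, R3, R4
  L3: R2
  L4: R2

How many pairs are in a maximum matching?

Unit-capacity flow: source→left, listed edges, right→sink; max matching = max flow.
Augmenting path L1→R2 (+1); matched 1.
Augmenting path L2→R1 (+1); matched 2.
Augmenting path L3→R2→L1→R3 (+1); matched 3.
No augmenting path remains; maximum matching = 3.
König certificate: {L1, L2, R2} is a vertex cover of size 3 (every listed pair touches it), so no matching can be larger.

3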